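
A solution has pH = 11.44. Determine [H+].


[H+] = 10^(-pH)
[H+] = 10^(-11.44)
[H+] = 3.631e-12 M

3.631e-12 M


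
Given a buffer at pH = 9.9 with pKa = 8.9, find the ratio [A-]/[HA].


[A-]/[HA] = 10^(pH - pKa)
= 10^(9.9 - 8.9)
= 10.0

10.0


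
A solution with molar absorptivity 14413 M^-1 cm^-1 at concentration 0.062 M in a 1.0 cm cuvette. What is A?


A = epsilon * c * l
A = 14413 * 0.062 * 1.0
A = 893.606

893.606


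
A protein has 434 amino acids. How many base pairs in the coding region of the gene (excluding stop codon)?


Each amino acid = 1 codon = 3 bp
bp = 434 * 3 = 1302 bp

1302 bp


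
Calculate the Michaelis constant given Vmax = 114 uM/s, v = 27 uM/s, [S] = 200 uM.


Km = [S] * (Vmax - v) / v
Km = 200 * (114 - 27) / 27
Km = 644.4444 uM

644.4444 uM


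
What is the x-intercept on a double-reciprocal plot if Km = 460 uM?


x-intercept = -1/Km
= -1/460
= -0.0022 1/uM

-0.0022 1/uM


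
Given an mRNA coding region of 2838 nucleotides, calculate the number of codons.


codons = nucleotides / 3
codons = 2838 / 3 = 946

946


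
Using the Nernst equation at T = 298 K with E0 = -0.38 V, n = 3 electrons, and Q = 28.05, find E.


E = E0 - (RT/nF) * ln(Q)
E = -0.38 - (8.314 * 298 / (3 * 96485)) * ln(28.05)
E = -0.4085 V

-0.4085 V


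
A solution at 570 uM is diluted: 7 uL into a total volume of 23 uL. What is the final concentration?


C2 = C1 * V1 / V2
C2 = 570 * 7 / 23
C2 = 173.4783 uM

173.4783 uM


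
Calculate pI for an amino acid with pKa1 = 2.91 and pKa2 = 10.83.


pI = (pKa1 + pKa2) / 2
pI = (2.91 + 10.83) / 2
pI = 6.87

6.87


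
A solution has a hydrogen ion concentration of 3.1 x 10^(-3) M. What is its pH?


pH = -log10([H+])
pH = -log10(3.1 x 10^(-3))
pH = 2.5086

2.5086


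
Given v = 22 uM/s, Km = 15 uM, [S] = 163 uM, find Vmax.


Vmax = v * (Km + [S]) / [S]
Vmax = 22 * (15 + 163) / 163
Vmax = 24.0245 uM/s

24.0245 uM/s


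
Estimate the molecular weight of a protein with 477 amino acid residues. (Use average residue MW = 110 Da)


MW = n_residues * 110 Da
MW = 477 * 110
MW = 52470 Da

52470 Da


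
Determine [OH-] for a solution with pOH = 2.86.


[OH-] = 10^(-pOH)
[OH-] = 10^(-2.86)
[OH-] = 0.0014 M

0.0014 M


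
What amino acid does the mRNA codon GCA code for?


Standard genetic code lookup.
Codon GCA -> Ala

Ala


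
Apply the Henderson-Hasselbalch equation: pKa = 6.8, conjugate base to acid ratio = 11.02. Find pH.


pH = pKa + log10([A-]/[HA])
pH = 6.8 + log10(11.02)
pH = 7.8422

7.8422


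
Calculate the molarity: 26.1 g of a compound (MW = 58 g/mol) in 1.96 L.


C = (mass / MW) / volume
C = (26.1 / 58) / 1.96
C = 0.2296 M

0.2296 M


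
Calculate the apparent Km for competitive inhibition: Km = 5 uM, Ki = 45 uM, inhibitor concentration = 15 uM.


Km_app = Km * (1 + [I]/Ki)
Km_app = 5 * (1 + 15/45)
Km_app = 6.6667 uM

6.6667 uM


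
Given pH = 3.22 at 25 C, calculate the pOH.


pOH = 14 - pH
pOH = 14 - 3.22
pOH = 10.78

10.78


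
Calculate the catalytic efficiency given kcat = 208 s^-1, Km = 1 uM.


Catalytic efficiency = kcat / Km
= 208 / 1
= 208.0 uM^-1*s^-1

208.0 uM^-1*s^-1


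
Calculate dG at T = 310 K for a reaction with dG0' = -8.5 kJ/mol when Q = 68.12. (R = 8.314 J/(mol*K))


dG = dG0' + RT * ln(Q) / 1000
dG = -8.5 + 8.314 * 310 * ln(68.12) / 1000
dG = 2.3797 kJ/mol

2.3797 kJ/mol


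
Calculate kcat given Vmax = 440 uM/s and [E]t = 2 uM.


kcat = Vmax / [E]t
kcat = 440 / 2
kcat = 220.0 s^-1

220.0 s^-1


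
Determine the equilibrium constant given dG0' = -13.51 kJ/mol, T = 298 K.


Keq = exp(-dG0 * 1000 / (R * T))
Keq = exp(-(-13.51) * 1000 / (8.314 * 298))
Keq = 233.4386

233.4386


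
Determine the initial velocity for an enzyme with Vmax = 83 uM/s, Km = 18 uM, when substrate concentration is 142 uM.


v = Vmax * [S] / (Km + [S])
v = 83 * 142 / (18 + 142)
v = 73.6625 uM/s

73.6625 uM/s


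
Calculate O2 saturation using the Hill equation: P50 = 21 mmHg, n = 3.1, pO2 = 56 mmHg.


Y = pO2^n / (P50^n + pO2^n)
Y = 56^3.1 / (21^3.1 + 56^3.1)
Y = 95.44%

95.44%


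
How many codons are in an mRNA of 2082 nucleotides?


codons = nucleotides / 3
codons = 2082 / 3 = 694

694


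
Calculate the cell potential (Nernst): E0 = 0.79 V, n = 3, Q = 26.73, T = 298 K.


E = E0 - (RT/nF) * ln(Q)
E = 0.79 - (8.314 * 298 / (3 * 96485)) * ln(26.73)
E = 0.7619 V

0.7619 V


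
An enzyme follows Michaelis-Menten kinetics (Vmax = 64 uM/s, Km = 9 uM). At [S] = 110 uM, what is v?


v = Vmax * [S] / (Km + [S])
v = 64 * 110 / (9 + 110)
v = 59.1597 uM/s

59.1597 uM/s


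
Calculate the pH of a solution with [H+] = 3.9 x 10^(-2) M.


pH = -log10([H+])
pH = -log10(3.9 x 10^(-2))
pH = 1.4089

1.4089


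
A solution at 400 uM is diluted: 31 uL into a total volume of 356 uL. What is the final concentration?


C2 = C1 * V1 / V2
C2 = 400 * 31 / 356
C2 = 34.8315 uM

34.8315 uM


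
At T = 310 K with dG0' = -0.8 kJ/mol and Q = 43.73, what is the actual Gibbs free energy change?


dG = dG0' + RT * ln(Q) / 1000
dG = -0.8 + 8.314 * 310 * ln(43.73) / 1000
dG = 8.9373 kJ/mol

8.9373 kJ/mol


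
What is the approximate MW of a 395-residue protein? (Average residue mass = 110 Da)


MW = n_residues * 110 Da
MW = 395 * 110
MW = 43450 Da

43450 Da


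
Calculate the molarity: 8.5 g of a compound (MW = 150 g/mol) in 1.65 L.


C = (mass / MW) / volume
C = (8.5 / 150) / 1.65
C = 0.0343 M

0.0343 M


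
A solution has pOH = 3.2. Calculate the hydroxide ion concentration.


[OH-] = 10^(-pOH)
[OH-] = 10^(-3.2)
[OH-] = 6.310e-04 M

6.310e-04 M


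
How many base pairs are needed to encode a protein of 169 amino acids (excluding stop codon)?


Each amino acid = 1 codon = 3 bp
bp = 169 * 3 = 507 bp

507 bp


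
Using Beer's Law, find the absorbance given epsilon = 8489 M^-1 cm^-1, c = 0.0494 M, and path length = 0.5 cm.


A = epsilon * c * l
A = 8489 * 0.0494 * 0.5
A = 209.6783

209.6783


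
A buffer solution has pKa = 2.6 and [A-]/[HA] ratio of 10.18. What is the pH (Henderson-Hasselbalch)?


pH = pKa + log10([A-]/[HA])
pH = 2.6 + log10(10.18)
pH = 3.6077

3.6077


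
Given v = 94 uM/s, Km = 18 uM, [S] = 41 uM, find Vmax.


Vmax = v * (Km + [S]) / [S]
Vmax = 94 * (18 + 41) / 41
Vmax = 135.2683 uM/s

135.2683 uM/s


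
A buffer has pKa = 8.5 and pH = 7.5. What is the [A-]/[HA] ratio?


[A-]/[HA] = 10^(pH - pKa)
= 10^(7.5 - 8.5)
= 0.1

0.1


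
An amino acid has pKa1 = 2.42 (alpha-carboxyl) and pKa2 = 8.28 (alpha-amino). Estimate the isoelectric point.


pI = (pKa1 + pKa2) / 2
pI = (2.42 + 8.28) / 2
pI = 5.35

5.35


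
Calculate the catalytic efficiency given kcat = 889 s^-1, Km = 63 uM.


Catalytic efficiency = kcat / Km
= 889 / 63
= 14.1111 uM^-1*s^-1

14.1111 uM^-1*s^-1


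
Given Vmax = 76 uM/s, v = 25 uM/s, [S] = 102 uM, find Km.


Km = [S] * (Vmax - v) / v
Km = 102 * (76 - 25) / 25
Km = 208.08 uM

208.08 uM


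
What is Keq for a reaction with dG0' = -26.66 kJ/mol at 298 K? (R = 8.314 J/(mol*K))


Keq = exp(-dG0 * 1000 / (R * T))
Keq = exp(-(-26.66) * 1000 / (8.314 * 298))
Keq = 47123.8684

47123.8684


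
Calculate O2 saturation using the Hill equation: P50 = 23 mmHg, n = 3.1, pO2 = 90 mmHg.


Y = pO2^n / (P50^n + pO2^n)
Y = 90^3.1 / (23^3.1 + 90^3.1)
Y = 98.56%

98.56%


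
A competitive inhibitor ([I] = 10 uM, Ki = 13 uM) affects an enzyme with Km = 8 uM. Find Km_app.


Km_app = Km * (1 + [I]/Ki)
Km_app = 8 * (1 + 10/13)
Km_app = 14.1538 uM

14.1538 uM


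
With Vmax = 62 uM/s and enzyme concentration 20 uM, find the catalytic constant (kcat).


kcat = Vmax / [E]t
kcat = 62 / 20
kcat = 3.1 s^-1

3.1 s^-1


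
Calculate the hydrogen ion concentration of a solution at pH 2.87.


[H+] = 10^(-pH)
[H+] = 10^(-2.87)
[H+] = 0.0013 M

0.0013 M


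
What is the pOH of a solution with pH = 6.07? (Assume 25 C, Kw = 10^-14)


pOH = 14 - pH
pOH = 14 - 6.07
pOH = 7.93

7.93


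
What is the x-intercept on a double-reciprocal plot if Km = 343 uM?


x-intercept = -1/Km
= -1/343
= -0.0029 1/uM

-0.0029 1/uM


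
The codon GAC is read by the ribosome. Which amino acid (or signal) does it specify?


Standard genetic code lookup.
Codon GAC -> Asp

Asp


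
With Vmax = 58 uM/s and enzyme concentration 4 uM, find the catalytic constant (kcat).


kcat = Vmax / [E]t
kcat = 58 / 4
kcat = 14.5 s^-1

14.5 s^-1


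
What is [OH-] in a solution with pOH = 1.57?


[OH-] = 10^(-pOH)
[OH-] = 10^(-1.57)
[OH-] = 0.0269 M

0.0269 M


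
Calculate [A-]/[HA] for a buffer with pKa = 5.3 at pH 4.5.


[A-]/[HA] = 10^(pH - pKa)
= 10^(4.5 - 5.3)
= 0.1585

0.1585


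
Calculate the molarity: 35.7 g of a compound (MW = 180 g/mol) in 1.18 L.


C = (mass / MW) / volume
C = (35.7 / 180) / 1.18
C = 0.1681 M

0.1681 M


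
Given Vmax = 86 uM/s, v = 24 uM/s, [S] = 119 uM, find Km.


Km = [S] * (Vmax - v) / v
Km = 119 * (86 - 24) / 24
Km = 307.4167 uM

307.4167 uM


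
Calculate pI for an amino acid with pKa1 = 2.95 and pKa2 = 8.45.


pI = (pKa1 + pKa2) / 2
pI = (2.95 + 8.45) / 2
pI = 5.7

5.7


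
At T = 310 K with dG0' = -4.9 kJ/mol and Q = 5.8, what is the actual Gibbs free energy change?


dG = dG0' + RT * ln(Q) / 1000
dG = -4.9 + 8.314 * 310 * ln(5.8) / 1000
dG = -0.3694 kJ/mol

-0.3694 kJ/mol


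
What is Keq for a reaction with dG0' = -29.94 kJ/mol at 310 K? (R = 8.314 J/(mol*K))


Keq = exp(-dG0 * 1000 / (R * T))
Keq = exp(-(-29.94) * 1000 / (8.314 * 310))
Keq = 110927.0433

110927.0433


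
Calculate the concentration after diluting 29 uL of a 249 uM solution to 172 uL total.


C2 = C1 * V1 / V2
C2 = 249 * 29 / 172
C2 = 41.9826 uM

41.9826 uM


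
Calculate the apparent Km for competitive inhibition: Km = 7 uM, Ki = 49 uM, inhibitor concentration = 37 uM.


Km_app = Km * (1 + [I]/Ki)
Km_app = 7 * (1 + 37/49)
Km_app = 12.2857 uM

12.2857 uM


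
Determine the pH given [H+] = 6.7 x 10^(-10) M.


pH = -log10([H+])
pH = -log10(6.7 x 10^(-10))
pH = 9.1739

9.1739


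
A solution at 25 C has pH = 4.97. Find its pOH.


pOH = 14 - pH
pOH = 14 - 4.97
pOH = 9.03

9.03


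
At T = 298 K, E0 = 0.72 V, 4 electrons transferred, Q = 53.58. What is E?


E = E0 - (RT/nF) * ln(Q)
E = 0.72 - (8.314 * 298 / (4 * 96485)) * ln(53.58)
E = 0.6944 V

0.6944 V


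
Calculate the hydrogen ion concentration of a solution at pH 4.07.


[H+] = 10^(-pH)
[H+] = 10^(-4.07)
[H+] = 8.511e-05 M

8.511e-05 M


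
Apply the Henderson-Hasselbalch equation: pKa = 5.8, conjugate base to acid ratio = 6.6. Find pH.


pH = pKa + log10([A-]/[HA])
pH = 5.8 + log10(6.6)
pH = 6.6195

6.6195


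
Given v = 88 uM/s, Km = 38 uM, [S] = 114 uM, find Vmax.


Vmax = v * (Km + [S]) / [S]
Vmax = 88 * (38 + 114) / 114
Vmax = 117.3333 uM/s

117.3333 uM/s


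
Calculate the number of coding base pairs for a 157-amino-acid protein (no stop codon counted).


Each amino acid = 1 codon = 3 bp
bp = 157 * 3 = 471 bp

471 bp


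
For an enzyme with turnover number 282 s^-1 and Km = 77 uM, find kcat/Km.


Catalytic efficiency = kcat / Km
= 282 / 77
= 3.6623 uM^-1*s^-1

3.6623 uM^-1*s^-1


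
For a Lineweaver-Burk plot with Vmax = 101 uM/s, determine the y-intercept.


y-intercept = 1/Vmax
= 1/101
= 0.0099 s/uM

0.0099 s/uM


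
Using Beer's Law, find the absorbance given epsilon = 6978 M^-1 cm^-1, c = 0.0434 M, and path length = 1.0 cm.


A = epsilon * c * l
A = 6978 * 0.0434 * 1.0
A = 302.8452

302.8452


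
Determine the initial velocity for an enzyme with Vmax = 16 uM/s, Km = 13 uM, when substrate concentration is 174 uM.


v = Vmax * [S] / (Km + [S])
v = 16 * 174 / (13 + 174)
v = 14.8877 uM/s

14.8877 uM/s


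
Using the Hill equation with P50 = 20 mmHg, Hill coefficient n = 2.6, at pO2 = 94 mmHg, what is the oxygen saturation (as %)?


Y = pO2^n / (P50^n + pO2^n)
Y = 94^2.6 / (20^2.6 + 94^2.6)
Y = 98.24%

98.24%


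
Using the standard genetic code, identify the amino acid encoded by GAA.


Standard genetic code lookup.
Codon GAA -> Glu

Glu


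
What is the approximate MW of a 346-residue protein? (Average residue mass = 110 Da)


MW = n_residues * 110 Da
MW = 346 * 110
MW = 38060 Da

38060 Da


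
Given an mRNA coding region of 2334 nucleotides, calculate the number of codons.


codons = nucleotides / 3
codons = 2334 / 3 = 778

778


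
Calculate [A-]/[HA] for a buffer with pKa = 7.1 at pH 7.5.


[A-]/[HA] = 10^(pH - pKa)
= 10^(7.5 - 7.1)
= 2.5119

2.5119


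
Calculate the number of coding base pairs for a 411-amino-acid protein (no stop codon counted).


Each amino acid = 1 codon = 3 bp
bp = 411 * 3 = 1233 bp

1233 bp


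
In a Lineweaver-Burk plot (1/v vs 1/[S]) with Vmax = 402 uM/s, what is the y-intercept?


y-intercept = 1/Vmax
= 1/402
= 0.0025 s/uM

0.0025 s/uM


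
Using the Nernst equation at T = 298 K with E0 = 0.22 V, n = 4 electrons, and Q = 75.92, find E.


E = E0 - (RT/nF) * ln(Q)
E = 0.22 - (8.314 * 298 / (4 * 96485)) * ln(75.92)
E = 0.1922 V

0.1922 V


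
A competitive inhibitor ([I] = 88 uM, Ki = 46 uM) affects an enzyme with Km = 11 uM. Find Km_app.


Km_app = Km * (1 + [I]/Ki)
Km_app = 11 * (1 + 88/46)
Km_app = 32.0435 uM

32.0435 uM


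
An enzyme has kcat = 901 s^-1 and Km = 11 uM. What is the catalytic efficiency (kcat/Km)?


Catalytic efficiency = kcat / Km
= 901 / 11
= 81.9091 uM^-1*s^-1

81.9091 uM^-1*s^-1


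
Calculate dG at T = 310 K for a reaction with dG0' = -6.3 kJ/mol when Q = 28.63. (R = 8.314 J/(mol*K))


dG = dG0' + RT * ln(Q) / 1000
dG = -6.3 + 8.314 * 310 * ln(28.63) / 1000
dG = 2.3456 kJ/mol

2.3456 kJ/mol


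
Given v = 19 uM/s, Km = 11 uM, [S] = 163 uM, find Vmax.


Vmax = v * (Km + [S]) / [S]
Vmax = 19 * (11 + 163) / 163
Vmax = 20.2822 uM/s

20.2822 uM/s


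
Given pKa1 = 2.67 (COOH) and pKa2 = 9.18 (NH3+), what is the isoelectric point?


pI = (pKa1 + pKa2) / 2
pI = (2.67 + 9.18) / 2
pI = 5.925

5.925


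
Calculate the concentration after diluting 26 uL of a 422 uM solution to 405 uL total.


C2 = C1 * V1 / V2
C2 = 422 * 26 / 405
C2 = 27.0914 uM

27.0914 uM


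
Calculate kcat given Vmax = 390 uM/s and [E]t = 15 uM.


kcat = Vmax / [E]t
kcat = 390 / 15
kcat = 26.0 s^-1

26.0 s^-1


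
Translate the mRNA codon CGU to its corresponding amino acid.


Standard genetic code lookup.
Codon CGU -> Arg

Arg


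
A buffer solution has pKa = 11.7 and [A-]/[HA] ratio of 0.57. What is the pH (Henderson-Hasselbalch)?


pH = pKa + log10([A-]/[HA])
pH = 11.7 + log10(0.57)
pH = 11.4559

11.4559


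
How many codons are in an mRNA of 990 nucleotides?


codons = nucleotides / 3
codons = 990 / 3 = 330

330


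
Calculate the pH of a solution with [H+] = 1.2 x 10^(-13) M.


pH = -log10([H+])
pH = -log10(1.2 x 10^(-13))
pH = 12.9208

12.9208


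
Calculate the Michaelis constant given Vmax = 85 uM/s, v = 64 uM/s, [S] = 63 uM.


Km = [S] * (Vmax - v) / v
Km = 63 * (85 - 64) / 64
Km = 20.6719 uM

20.6719 uM


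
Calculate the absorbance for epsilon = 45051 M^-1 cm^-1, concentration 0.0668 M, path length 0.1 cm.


A = epsilon * c * l
A = 45051 * 0.0668 * 0.1
A = 300.9407

300.9407


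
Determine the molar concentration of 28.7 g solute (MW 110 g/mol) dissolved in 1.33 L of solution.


C = (mass / MW) / volume
C = (28.7 / 110) / 1.33
C = 0.1962 M

0.1962 M


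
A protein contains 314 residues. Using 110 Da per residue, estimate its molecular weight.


MW = n_residues * 110 Da
MW = 314 * 110
MW = 34540 Da

34540 Da


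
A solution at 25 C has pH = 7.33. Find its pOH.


pOH = 14 - pH
pOH = 14 - 7.33
pOH = 6.67

6.67


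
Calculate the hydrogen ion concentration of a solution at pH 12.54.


[H+] = 10^(-pH)
[H+] = 10^(-12.54)
[H+] = 2.884e-13 M

2.884e-13 M


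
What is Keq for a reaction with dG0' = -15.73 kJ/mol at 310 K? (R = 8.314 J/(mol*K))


Keq = exp(-dG0 * 1000 / (R * T))
Keq = exp(-(-15.73) * 1000 / (8.314 * 310))
Keq = 447.2831

447.2831


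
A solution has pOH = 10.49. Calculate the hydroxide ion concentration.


[OH-] = 10^(-pOH)
[OH-] = 10^(-10.49)
[OH-] = 3.236e-11 M

3.236e-11 M


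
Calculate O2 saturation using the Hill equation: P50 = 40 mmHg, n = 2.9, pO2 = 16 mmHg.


Y = pO2^n / (P50^n + pO2^n)
Y = 16^2.9 / (40^2.9 + 16^2.9)
Y = 6.55%

6.55%


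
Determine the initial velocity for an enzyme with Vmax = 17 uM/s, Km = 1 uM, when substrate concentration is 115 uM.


v = Vmax * [S] / (Km + [S])
v = 17 * 115 / (1 + 115)
v = 16.8534 uM/s

16.8534 uM/s


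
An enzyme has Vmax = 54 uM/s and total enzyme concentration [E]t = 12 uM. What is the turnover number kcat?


kcat = Vmax / [E]t
kcat = 54 / 12
kcat = 4.5 s^-1

4.5 s^-1


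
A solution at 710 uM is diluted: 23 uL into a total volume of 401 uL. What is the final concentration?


C2 = C1 * V1 / V2
C2 = 710 * 23 / 401
C2 = 40.7232 uM

40.7232 uM


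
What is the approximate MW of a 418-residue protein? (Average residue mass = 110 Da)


MW = n_residues * 110 Da
MW = 418 * 110
MW = 45980 Da

45980 Da


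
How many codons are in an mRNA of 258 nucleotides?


codons = nucleotides / 3
codons = 258 / 3 = 86

86


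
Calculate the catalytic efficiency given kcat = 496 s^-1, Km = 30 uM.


Catalytic efficiency = kcat / Km
= 496 / 30
= 16.5333 uM^-1*s^-1

16.5333 uM^-1*s^-1


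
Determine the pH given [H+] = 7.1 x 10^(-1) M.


pH = -log10([H+])
pH = -log10(7.1 x 10^(-1))
pH = 0.1487

0.1487


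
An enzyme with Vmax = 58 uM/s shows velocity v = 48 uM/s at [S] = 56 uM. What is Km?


Km = [S] * (Vmax - v) / v
Km = 56 * (58 - 48) / 48
Km = 11.6667 uM

11.6667 uM


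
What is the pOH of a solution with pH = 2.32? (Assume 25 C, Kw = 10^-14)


pOH = 14 - pH
pOH = 14 - 2.32
pOH = 11.68

11.68


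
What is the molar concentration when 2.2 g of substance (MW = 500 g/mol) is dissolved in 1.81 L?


C = (mass / MW) / volume
C = (2.2 / 500) / 1.81
C = 0.0024 M

0.0024 M


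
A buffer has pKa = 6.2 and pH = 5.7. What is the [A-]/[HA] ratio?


[A-]/[HA] = 10^(pH - pKa)
= 10^(5.7 - 6.2)
= 0.3162

0.3162


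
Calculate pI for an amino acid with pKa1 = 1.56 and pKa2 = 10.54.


pI = (pKa1 + pKa2) / 2
pI = (1.56 + 10.54) / 2
pI = 6.05

6.05


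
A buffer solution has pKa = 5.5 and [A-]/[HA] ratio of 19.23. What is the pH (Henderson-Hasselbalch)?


pH = pKa + log10([A-]/[HA])
pH = 5.5 + log10(19.23)
pH = 6.784

6.784


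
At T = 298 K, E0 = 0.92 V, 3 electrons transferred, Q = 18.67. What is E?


E = E0 - (RT/nF) * ln(Q)
E = 0.92 - (8.314 * 298 / (3 * 96485)) * ln(18.67)
E = 0.8949 V

0.8949 V


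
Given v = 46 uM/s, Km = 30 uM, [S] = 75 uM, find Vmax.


Vmax = v * (Km + [S]) / [S]
Vmax = 46 * (30 + 75) / 75
Vmax = 64.4 uM/s

64.4 uM/s


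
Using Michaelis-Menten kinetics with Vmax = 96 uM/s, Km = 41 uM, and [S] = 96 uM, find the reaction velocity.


v = Vmax * [S] / (Km + [S])
v = 96 * 96 / (41 + 96)
v = 67.2701 uM/s

67.2701 uM/s


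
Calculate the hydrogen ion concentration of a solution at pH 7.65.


[H+] = 10^(-pH)
[H+] = 10^(-7.65)
[H+] = 2.239e-08 M

2.239e-08 M


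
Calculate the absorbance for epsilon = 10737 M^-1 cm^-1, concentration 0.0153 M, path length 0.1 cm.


A = epsilon * c * l
A = 10737 * 0.0153 * 0.1
A = 16.4276

16.4276


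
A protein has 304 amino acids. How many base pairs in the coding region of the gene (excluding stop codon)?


Each amino acid = 1 codon = 3 bp
bp = 304 * 3 = 912 bp

912 bp


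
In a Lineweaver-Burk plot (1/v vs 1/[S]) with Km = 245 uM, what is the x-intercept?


x-intercept = -1/Km
= -1/245
= -0.0041 1/uM

-0.0041 1/uM


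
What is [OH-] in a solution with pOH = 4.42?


[OH-] = 10^(-pOH)
[OH-] = 10^(-4.42)
[OH-] = 3.802e-05 M

3.802e-05 M


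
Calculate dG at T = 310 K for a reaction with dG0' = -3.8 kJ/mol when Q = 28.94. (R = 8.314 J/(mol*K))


dG = dG0' + RT * ln(Q) / 1000
dG = -3.8 + 8.314 * 310 * ln(28.94) / 1000
dG = 4.8733 kJ/mol

4.8733 kJ/mol


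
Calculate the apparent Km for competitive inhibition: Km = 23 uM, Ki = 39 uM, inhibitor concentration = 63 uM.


Km_app = Km * (1 + [I]/Ki)
Km_app = 23 * (1 + 63/39)
Km_app = 60.1538 uM

60.1538 uM


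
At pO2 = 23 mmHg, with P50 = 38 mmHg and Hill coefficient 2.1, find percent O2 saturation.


Y = pO2^n / (P50^n + pO2^n)
Y = 23^2.1 / (38^2.1 + 23^2.1)
Y = 25.84%

25.84%


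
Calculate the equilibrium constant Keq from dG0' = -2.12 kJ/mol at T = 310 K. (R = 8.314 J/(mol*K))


Keq = exp(-dG0 * 1000 / (R * T))
Keq = exp(-(-2.12) * 1000 / (8.314 * 310))
Keq = 2.2763

2.2763


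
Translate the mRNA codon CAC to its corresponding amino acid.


Standard genetic code lookup.
Codon CAC -> His

His


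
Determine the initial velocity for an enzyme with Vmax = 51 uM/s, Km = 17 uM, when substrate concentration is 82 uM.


v = Vmax * [S] / (Km + [S])
v = 51 * 82 / (17 + 82)
v = 42.2424 uM/s

42.2424 uM/s


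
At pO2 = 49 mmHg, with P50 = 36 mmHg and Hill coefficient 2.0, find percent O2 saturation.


Y = pO2^n / (P50^n + pO2^n)
Y = 49^2.0 / (36^2.0 + 49^2.0)
Y = 64.94%

64.94%


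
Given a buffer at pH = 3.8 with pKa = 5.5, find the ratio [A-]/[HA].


[A-]/[HA] = 10^(pH - pKa)
= 10^(3.8 - 5.5)
= 0.02

0.02


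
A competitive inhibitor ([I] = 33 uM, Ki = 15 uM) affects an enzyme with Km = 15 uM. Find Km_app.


Km_app = Km * (1 + [I]/Ki)
Km_app = 15 * (1 + 33/15)
Km_app = 48.0 uM

48.0 uM


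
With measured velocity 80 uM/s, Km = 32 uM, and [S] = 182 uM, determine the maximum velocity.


Vmax = v * (Km + [S]) / [S]
Vmax = 80 * (32 + 182) / 182
Vmax = 94.0659 uM/s

94.0659 uM/s


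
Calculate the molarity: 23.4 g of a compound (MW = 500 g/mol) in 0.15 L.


C = (mass / MW) / volume
C = (23.4 / 500) / 0.15
C = 0.312 M

0.312 M


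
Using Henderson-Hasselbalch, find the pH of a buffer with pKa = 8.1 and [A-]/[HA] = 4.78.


pH = pKa + log10([A-]/[HA])
pH = 8.1 + log10(4.78)
pH = 8.7794

8.7794


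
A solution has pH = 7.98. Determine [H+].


[H+] = 10^(-pH)
[H+] = 10^(-7.98)
[H+] = 1.047e-08 M

1.047e-08 M


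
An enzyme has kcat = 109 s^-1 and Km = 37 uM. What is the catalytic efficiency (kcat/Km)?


Catalytic efficiency = kcat / Km
= 109 / 37
= 2.9459 uM^-1*s^-1

2.9459 uM^-1*s^-1


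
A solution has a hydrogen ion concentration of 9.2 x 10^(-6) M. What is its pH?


pH = -log10([H+])
pH = -log10(9.2 x 10^(-6))
pH = 5.0362

5.0362


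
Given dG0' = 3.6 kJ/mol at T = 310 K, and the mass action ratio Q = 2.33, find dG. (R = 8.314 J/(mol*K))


dG = dG0' + RT * ln(Q) / 1000
dG = 3.6 + 8.314 * 310 * ln(2.33) / 1000
dG = 5.7801 kJ/mol

5.7801 kJ/mol


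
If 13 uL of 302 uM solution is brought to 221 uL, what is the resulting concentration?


C2 = C1 * V1 / V2
C2 = 302 * 13 / 221
C2 = 17.7647 uM

17.7647 uM


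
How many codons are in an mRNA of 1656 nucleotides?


codons = nucleotides / 3
codons = 1656 / 3 = 552

552


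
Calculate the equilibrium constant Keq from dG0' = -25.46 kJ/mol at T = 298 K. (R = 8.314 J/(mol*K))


Keq = exp(-dG0 * 1000 / (R * T))
Keq = exp(-(-25.46) * 1000 / (8.314 * 298))
Keq = 29033.0395

29033.0395


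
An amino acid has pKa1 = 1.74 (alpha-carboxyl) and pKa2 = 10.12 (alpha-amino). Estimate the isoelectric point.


pI = (pKa1 + pKa2) / 2
pI = (1.74 + 10.12) / 2
pI = 5.93

5.93


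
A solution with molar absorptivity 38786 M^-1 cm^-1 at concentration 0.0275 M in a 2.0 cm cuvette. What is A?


A = epsilon * c * l
A = 38786 * 0.0275 * 2.0
A = 2133.23

2133.23


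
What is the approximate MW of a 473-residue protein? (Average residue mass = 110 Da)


MW = n_residues * 110 Da
MW = 473 * 110
MW = 52030 Da

52030 Da


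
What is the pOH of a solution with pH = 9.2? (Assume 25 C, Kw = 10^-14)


pOH = 14 - pH
pOH = 14 - 9.2
pOH = 4.8

4.8


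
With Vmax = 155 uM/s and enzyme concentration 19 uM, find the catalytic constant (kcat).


kcat = Vmax / [E]t
kcat = 155 / 19
kcat = 8.1579 s^-1

8.1579 s^-1


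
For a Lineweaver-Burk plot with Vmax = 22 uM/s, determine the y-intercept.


y-intercept = 1/Vmax
= 1/22
= 0.0455 s/uM

0.0455 s/uM


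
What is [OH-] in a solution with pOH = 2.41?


[OH-] = 10^(-pOH)
[OH-] = 10^(-2.41)
[OH-] = 0.0039 M

0.0039 M


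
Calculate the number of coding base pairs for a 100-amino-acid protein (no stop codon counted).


Each amino acid = 1 codon = 3 bp
bp = 100 * 3 = 300 bp

300 bp


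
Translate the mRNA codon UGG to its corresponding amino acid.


Standard genetic code lookup.
Codon UGG -> Trp

Trp


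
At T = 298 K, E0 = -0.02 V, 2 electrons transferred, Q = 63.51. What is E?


E = E0 - (RT/nF) * ln(Q)
E = -0.02 - (8.314 * 298 / (2 * 96485)) * ln(63.51)
E = -0.0733 V

-0.0733 V


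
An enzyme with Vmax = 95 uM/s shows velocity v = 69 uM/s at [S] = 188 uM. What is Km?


Km = [S] * (Vmax - v) / v
Km = 188 * (95 - 69) / 69
Km = 70.8406 uM

70.8406 uM


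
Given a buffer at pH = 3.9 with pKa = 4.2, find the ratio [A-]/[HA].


[A-]/[HA] = 10^(pH - pKa)
= 10^(3.9 - 4.2)
= 0.5012

0.5012


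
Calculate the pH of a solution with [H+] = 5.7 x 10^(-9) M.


pH = -log10([H+])
pH = -log10(5.7 x 10^(-9))
pH = 8.2441

8.2441


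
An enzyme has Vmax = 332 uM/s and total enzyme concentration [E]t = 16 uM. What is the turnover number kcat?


kcat = Vmax / [E]t
kcat = 332 / 16
kcat = 20.75 s^-1

20.75 s^-1


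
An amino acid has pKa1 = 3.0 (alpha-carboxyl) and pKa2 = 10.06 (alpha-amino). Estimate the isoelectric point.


pI = (pKa1 + pKa2) / 2
pI = (3.0 + 10.06) / 2
pI = 6.53

6.53


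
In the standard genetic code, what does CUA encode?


Standard genetic code lookup.
Codon CUA -> Leu

Leu


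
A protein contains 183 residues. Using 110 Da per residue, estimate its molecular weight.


MW = n_residues * 110 Da
MW = 183 * 110
MW = 20130 Da

20130 Da


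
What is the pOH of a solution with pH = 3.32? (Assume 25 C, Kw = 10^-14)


pOH = 14 - pH
pOH = 14 - 3.32
pOH = 10.68

10.68


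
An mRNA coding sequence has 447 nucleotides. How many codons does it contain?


codons = nucleotides / 3
codons = 447 / 3 = 149

149


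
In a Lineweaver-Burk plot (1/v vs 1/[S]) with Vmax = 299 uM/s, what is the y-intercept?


y-intercept = 1/Vmax
= 1/299
= 0.0033 s/uM

0.0033 s/uM


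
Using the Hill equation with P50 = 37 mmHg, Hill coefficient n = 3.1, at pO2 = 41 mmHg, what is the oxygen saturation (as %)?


Y = pO2^n / (P50^n + pO2^n)
Y = 41^3.1 / (37^3.1 + 41^3.1)
Y = 57.89%

57.89%


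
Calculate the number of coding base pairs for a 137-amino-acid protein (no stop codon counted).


Each amino acid = 1 codon = 3 bp
bp = 137 * 3 = 411 bp

411 bp


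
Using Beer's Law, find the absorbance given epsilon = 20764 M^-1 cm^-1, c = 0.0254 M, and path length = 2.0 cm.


A = epsilon * c * l
A = 20764 * 0.0254 * 2.0
A = 1054.8112

1054.8112


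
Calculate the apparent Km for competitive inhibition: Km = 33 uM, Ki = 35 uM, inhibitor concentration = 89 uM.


Km_app = Km * (1 + [I]/Ki)
Km_app = 33 * (1 + 89/35)
Km_app = 116.9143 uM

116.9143 uM


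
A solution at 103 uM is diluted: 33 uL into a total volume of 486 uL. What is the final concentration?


C2 = C1 * V1 / V2
C2 = 103 * 33 / 486
C2 = 6.9938 uM

6.9938 uM


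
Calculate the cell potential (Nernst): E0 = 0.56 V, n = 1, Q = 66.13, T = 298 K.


E = E0 - (RT/nF) * ln(Q)
E = 0.56 - (8.314 * 298 / (1 * 96485)) * ln(66.13)
E = 0.4524 V

0.4524 V


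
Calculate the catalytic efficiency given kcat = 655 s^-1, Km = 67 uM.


Catalytic efficiency = kcat / Km
= 655 / 67
= 9.7761 uM^-1*s^-1

9.7761 uM^-1*s^-1


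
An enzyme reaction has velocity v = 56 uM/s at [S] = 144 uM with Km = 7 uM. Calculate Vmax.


Vmax = v * (Km + [S]) / [S]
Vmax = 56 * (7 + 144) / 144
Vmax = 58.7222 uM/s

58.7222 uM/s


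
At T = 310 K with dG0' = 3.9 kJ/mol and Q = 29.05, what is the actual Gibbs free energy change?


dG = dG0' + RT * ln(Q) / 1000
dG = 3.9 + 8.314 * 310 * ln(29.05) / 1000
dG = 12.5831 kJ/mol

12.5831 kJ/mol


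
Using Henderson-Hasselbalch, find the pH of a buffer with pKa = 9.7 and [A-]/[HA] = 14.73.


pH = pKa + log10([A-]/[HA])
pH = 9.7 + log10(14.73)
pH = 10.8682

10.8682


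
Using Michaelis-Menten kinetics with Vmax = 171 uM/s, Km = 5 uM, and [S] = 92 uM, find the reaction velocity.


v = Vmax * [S] / (Km + [S])
v = 171 * 92 / (5 + 92)
v = 162.1856 uM/s

162.1856 uM/s


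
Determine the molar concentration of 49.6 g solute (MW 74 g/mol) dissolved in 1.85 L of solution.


C = (mass / MW) / volume
C = (49.6 / 74) / 1.85
C = 0.3623 M

0.3623 M


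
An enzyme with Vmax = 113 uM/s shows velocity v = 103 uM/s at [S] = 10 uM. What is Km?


Km = [S] * (Vmax - v) / v
Km = 10 * (113 - 103) / 103
Km = 0.9709 uM

0.9709 uM


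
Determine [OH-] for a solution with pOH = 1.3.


[OH-] = 10^(-pOH)
[OH-] = 10^(-1.3)
[OH-] = 0.0501 M

0.0501 M


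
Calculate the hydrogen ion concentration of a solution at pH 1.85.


[H+] = 10^(-pH)
[H+] = 10^(-1.85)
[H+] = 0.0141 M

0.0141 M


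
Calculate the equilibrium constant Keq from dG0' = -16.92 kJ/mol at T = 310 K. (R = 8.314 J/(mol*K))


Keq = exp(-dG0 * 1000 / (R * T))
Keq = exp(-(-16.92) * 1000 / (8.314 * 310))
Keq = 709.7466

709.7466


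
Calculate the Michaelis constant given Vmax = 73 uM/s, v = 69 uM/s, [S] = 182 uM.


Km = [S] * (Vmax - v) / v
Km = 182 * (73 - 69) / 69
Km = 10.5507 uM

10.5507 uM


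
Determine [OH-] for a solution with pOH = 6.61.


[OH-] = 10^(-pOH)
[OH-] = 10^(-6.61)
[OH-] = 2.455e-07 M

2.455e-07 M


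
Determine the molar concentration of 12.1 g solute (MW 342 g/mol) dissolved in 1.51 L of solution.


C = (mass / MW) / volume
C = (12.1 / 342) / 1.51
C = 0.0234 M

0.0234 M


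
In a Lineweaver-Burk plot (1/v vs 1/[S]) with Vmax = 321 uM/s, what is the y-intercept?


y-intercept = 1/Vmax
= 1/321
= 0.0031 s/uM

0.0031 s/uM


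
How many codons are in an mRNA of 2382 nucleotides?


codons = nucleotides / 3
codons = 2382 / 3 = 794

794


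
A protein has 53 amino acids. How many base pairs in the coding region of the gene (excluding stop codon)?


Each amino acid = 1 codon = 3 bp
bp = 53 * 3 = 159 bp

159 bp


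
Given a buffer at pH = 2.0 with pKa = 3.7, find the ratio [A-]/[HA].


[A-]/[HA] = 10^(pH - pKa)
= 10^(2.0 - 3.7)
= 0.02

0.02


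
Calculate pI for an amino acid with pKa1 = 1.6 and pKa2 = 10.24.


pI = (pKa1 + pKa2) / 2
pI = (1.6 + 10.24) / 2
pI = 5.92

5.92


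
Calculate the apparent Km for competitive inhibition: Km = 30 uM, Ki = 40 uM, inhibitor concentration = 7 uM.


Km_app = Km * (1 + [I]/Ki)
Km_app = 30 * (1 + 7/40)
Km_app = 35.25 uM

35.25 uM


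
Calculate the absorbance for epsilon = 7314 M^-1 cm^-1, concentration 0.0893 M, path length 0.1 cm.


A = epsilon * c * l
A = 7314 * 0.0893 * 0.1
A = 65.314

65.314


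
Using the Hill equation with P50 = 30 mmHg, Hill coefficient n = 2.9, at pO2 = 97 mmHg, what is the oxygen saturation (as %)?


Y = pO2^n / (P50^n + pO2^n)
Y = 97^2.9 / (30^2.9 + 97^2.9)
Y = 96.78%

96.78%


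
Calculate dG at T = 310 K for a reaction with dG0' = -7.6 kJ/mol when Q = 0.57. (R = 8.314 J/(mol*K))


dG = dG0' + RT * ln(Q) / 1000
dG = -7.6 + 8.314 * 310 * ln(0.57) / 1000
dG = -9.0488 kJ/mol

-9.0488 kJ/mol


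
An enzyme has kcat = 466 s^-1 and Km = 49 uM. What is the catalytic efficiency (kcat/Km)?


Catalytic efficiency = kcat / Km
= 466 / 49
= 9.5102 uM^-1*s^-1

9.5102 uM^-1*s^-1


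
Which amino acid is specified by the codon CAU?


Standard genetic code lookup.
Codon CAU -> His

His


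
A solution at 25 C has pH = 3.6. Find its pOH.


pOH = 14 - pH
pOH = 14 - 3.6
pOH = 10.4

10.4


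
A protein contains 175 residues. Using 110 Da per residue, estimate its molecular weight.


MW = n_residues * 110 Da
MW = 175 * 110
MW = 19250 Da

19250 Da


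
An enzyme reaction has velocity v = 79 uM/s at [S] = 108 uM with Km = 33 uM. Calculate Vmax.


Vmax = v * (Km + [S]) / [S]
Vmax = 79 * (33 + 108) / 108
Vmax = 103.1389 uM/s

103.1389 uM/s


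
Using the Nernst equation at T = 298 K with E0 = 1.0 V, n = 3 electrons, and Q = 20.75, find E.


E = E0 - (RT/nF) * ln(Q)
E = 1.0 - (8.314 * 298 / (3 * 96485)) * ln(20.75)
E = 0.974 V

0.974 V


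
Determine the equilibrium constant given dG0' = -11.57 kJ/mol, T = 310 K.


Keq = exp(-dG0 * 1000 / (R * T))
Keq = exp(-(-11.57) * 1000 / (8.314 * 310))
Keq = 89.0434

89.0434


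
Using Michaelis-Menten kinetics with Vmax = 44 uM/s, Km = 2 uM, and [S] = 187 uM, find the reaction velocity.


v = Vmax * [S] / (Km + [S])
v = 44 * 187 / (2 + 187)
v = 43.5344 uM/s

43.5344 uM/s


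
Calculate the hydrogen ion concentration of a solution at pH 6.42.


[H+] = 10^(-pH)
[H+] = 10^(-6.42)
[H+] = 3.802e-07 M

3.802e-07 M


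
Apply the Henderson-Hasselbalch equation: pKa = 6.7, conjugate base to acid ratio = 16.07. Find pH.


pH = pKa + log10([A-]/[HA])
pH = 6.7 + log10(16.07)
pH = 7.906

7.906


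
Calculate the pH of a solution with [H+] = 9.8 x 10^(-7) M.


pH = -log10([H+])
pH = -log10(9.8 x 10^(-7))
pH = 6.0088

6.0088


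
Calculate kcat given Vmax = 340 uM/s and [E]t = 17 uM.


kcat = Vmax / [E]t
kcat = 340 / 17
kcat = 20.0 s^-1

20.0 s^-1


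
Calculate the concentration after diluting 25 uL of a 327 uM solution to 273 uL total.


C2 = C1 * V1 / V2
C2 = 327 * 25 / 273
C2 = 29.9451 uM

29.9451 uM


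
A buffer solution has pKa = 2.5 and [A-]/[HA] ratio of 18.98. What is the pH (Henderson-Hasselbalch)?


pH = pKa + log10([A-]/[HA])
pH = 2.5 + log10(18.98)
pH = 3.7783

3.7783


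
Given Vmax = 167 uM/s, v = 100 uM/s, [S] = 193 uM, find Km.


Km = [S] * (Vmax - v) / v
Km = 193 * (167 - 100) / 100
Km = 129.31 uM

129.31 uM


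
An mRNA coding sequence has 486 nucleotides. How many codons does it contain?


codons = nucleotides / 3
codons = 486 / 3 = 162

162


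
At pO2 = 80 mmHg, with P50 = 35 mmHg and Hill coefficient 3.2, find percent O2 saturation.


Y = pO2^n / (P50^n + pO2^n)
Y = 80^3.2 / (35^3.2 + 80^3.2)
Y = 93.37%

93.37%


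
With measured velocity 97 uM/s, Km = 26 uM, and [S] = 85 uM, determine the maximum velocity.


Vmax = v * (Km + [S]) / [S]
Vmax = 97 * (26 + 85) / 85
Vmax = 126.6706 uM/s

126.6706 uM/s


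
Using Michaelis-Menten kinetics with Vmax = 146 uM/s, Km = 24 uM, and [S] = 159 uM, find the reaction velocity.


v = Vmax * [S] / (Km + [S])
v = 146 * 159 / (24 + 159)
v = 126.8525 uM/s

126.8525 uM/s


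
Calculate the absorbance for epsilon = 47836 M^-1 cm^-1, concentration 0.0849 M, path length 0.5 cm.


A = epsilon * c * l
A = 47836 * 0.0849 * 0.5
A = 2030.6382

2030.6382


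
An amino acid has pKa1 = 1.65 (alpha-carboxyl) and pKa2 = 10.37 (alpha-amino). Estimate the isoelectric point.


pI = (pKa1 + pKa2) / 2
pI = (1.65 + 10.37) / 2
pI = 6.01

6.01


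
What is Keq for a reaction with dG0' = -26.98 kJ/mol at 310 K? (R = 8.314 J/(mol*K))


Keq = exp(-dG0 * 1000 / (R * T))
Keq = exp(-(-26.98) * 1000 / (8.314 * 310))
Keq = 35177.329

35177.329


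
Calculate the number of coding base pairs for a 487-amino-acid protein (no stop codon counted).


Each amino acid = 1 codon = 3 bp
bp = 487 * 3 = 1461 bp

1461 bp


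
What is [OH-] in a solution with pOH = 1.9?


[OH-] = 10^(-pOH)
[OH-] = 10^(-1.9)
[OH-] = 0.0126 M

0.0126 M


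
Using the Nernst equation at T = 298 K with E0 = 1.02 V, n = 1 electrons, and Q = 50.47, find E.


E = E0 - (RT/nF) * ln(Q)
E = 1.02 - (8.314 * 298 / (1 * 96485)) * ln(50.47)
E = 0.9193 V

0.9193 V


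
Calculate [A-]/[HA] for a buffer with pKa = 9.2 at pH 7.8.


[A-]/[HA] = 10^(pH - pKa)
= 10^(7.8 - 9.2)
= 0.0398

0.0398


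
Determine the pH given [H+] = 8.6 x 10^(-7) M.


pH = -log10([H+])
pH = -log10(8.6 x 10^(-7))
pH = 6.0655

6.0655


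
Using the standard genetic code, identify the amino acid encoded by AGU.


Standard genetic code lookup.
Codon AGU -> Ser

Ser


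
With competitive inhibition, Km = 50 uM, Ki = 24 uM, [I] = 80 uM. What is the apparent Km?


Km_app = Km * (1 + [I]/Ki)
Km_app = 50 * (1 + 80/24)
Km_app = 216.6667 uM

216.6667 uM


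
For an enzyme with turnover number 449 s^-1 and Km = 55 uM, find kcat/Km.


Catalytic efficiency = kcat / Km
= 449 / 55
= 8.1636 uM^-1*s^-1

8.1636 uM^-1*s^-1


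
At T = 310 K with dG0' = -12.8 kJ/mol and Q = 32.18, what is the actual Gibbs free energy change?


dG = dG0' + RT * ln(Q) / 1000
dG = -12.8 + 8.314 * 310 * ln(32.18) / 1000
dG = -3.8532 kJ/mol

-3.8532 kJ/mol


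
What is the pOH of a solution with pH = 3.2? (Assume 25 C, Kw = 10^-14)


pOH = 14 - pH
pOH = 14 - 3.2
pOH = 10.8

10.8


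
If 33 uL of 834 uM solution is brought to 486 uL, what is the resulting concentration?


C2 = C1 * V1 / V2
C2 = 834 * 33 / 486
C2 = 56.6296 uM

56.6296 uM


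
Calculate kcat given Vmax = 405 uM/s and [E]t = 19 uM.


kcat = Vmax / [E]t
kcat = 405 / 19
kcat = 21.3158 s^-1

21.3158 s^-1


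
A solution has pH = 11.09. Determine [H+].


[H+] = 10^(-pH)
[H+] = 10^(-11.09)
[H+] = 8.128e-12 M

8.128e-12 M


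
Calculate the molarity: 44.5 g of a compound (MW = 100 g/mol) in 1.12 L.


C = (mass / MW) / volume
C = (44.5 / 100) / 1.12
C = 0.3973 M

0.3973 M


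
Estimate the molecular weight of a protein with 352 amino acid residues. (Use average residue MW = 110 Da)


MW = n_residues * 110 Da
MW = 352 * 110
MW = 38720 Da

38720 Da


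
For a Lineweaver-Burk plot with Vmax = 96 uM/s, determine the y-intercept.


y-intercept = 1/Vmax
= 1/96
= 0.0104 s/uM

0.0104 s/uM


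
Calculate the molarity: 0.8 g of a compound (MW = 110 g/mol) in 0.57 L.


C = (mass / MW) / volume
C = (0.8 / 110) / 0.57
C = 0.0128 M

0.0128 M


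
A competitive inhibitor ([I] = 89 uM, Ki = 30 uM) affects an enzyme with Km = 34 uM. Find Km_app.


Km_app = Km * (1 + [I]/Ki)
Km_app = 34 * (1 + 89/30)
Km_app = 134.8667 uM

134.8667 uM


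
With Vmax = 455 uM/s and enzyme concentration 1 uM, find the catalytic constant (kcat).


kcat = Vmax / [E]t
kcat = 455 / 1
kcat = 455.0 s^-1

455.0 s^-1


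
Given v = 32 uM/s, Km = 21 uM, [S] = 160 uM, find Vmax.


Vmax = v * (Km + [S]) / [S]
Vmax = 32 * (21 + 160) / 160
Vmax = 36.2 uM/s

36.2 uM/s


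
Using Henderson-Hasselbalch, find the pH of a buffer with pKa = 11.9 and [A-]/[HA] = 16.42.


pH = pKa + log10([A-]/[HA])
pH = 11.9 + log10(16.42)
pH = 13.1154

13.1154


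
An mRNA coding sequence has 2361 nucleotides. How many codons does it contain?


codons = nucleotides / 3
codons = 2361 / 3 = 787

787


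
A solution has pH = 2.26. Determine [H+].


[H+] = 10^(-pH)
[H+] = 10^(-2.26)
[H+] = 0.0055 M

0.0055 M


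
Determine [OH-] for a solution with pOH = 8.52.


[OH-] = 10^(-pOH)
[OH-] = 10^(-8.52)
[OH-] = 3.020e-09 M

3.020e-09 M


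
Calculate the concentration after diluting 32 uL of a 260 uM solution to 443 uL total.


C2 = C1 * V1 / V2
C2 = 260 * 32 / 443
C2 = 18.781 uM

18.781 uM


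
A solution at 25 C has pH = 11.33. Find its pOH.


pOH = 14 - pH
pOH = 14 - 11.33
pOH = 2.67

2.67


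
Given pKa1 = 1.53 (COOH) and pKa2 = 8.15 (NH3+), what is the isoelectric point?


pI = (pKa1 + pKa2) / 2
pI = (1.53 + 8.15) / 2
pI = 4.84

4.84
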